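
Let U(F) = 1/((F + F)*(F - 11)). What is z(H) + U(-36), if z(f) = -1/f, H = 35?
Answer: -3349/118440 ≈ -0.028276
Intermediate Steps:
U(F) = 1/(2*F*(-11 + F)) (U(F) = 1/((2*F)*(-11 + F)) = 1/(2*F*(-11 + F)))
z(H) + U(-36) = -1/35 + (1/2)/(-36*(-11 - 36)) = -1*1/35 + (1/2)*(-1/36)/(-47) = -1/35 + (1/2)*(-1/36)*(-1/47) = -1/35 + 1/3384 = -3349/118440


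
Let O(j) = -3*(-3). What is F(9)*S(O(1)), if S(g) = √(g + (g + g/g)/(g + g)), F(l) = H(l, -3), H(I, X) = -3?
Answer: -√86 ≈ -9.2736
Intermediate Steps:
F(l) = -3
O(j) = 9
S(g) = √(g + (1 + g)/(2*g)) (S(g) = √(g + (g + 1)/((2*g))) = √(g + (1 + g)*(1/(2*g))) = √(g + (1 + g)/(2*g)))
F(9)*S(O(1)) = -3*√(2 + 2/9 + 4*9)/2 = -3*√(2 + 2*(⅑) + 36)/2 = -3*√(2 + 2/9 + 36)/2 = -3*√(344/9)/2 = -3*2*√86/3/2 = -√86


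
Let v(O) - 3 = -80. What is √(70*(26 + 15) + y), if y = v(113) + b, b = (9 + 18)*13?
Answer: 2*√786 ≈ 56.071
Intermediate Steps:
v(O) = -77 (v(O) = 3 - 80 = -77)
b = 351 (b = 27*13 = 351)
y = 274 (y = -77 + 351 = 274)
√(70*(26 + 15) + y) = √(70*(26 + 15) + 274) = √(70*41 + 274) = √(2870 + 274) = √3144 = 2*√786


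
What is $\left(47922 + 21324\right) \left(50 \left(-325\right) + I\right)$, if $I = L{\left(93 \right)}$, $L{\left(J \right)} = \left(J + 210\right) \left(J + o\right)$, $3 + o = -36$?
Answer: $7755552$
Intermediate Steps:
$o = -39$ ($o = -3 - 36 = -39$)
$L{\left(J \right)} = \left(-39 + J\right) \left(210 + J\right)$ ($L{\left(J \right)} = \left(J + 210\right) \left(J - 39\right) = \left(210 + J\right) \left(-39 + J\right) = \left(-39 + J\right) \left(210 + J\right)$)
$I = 16362$ ($I = -8190 + 93^{2} + 171 \cdot 93 = -8190 + 8649 + 15903 = 16362$)
$\left(47922 + 21324\right) \left(50 \left(-325\right) + I\right) = \left(47922 + 21324\right) \left(50 \left(-325\right) + 16362\right) = 69246 \left(-16250 + 16362\right) = 69246 \cdot 112 = 7755552$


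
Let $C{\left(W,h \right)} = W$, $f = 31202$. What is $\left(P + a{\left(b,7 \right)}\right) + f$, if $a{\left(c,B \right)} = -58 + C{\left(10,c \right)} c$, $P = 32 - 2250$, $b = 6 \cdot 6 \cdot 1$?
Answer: $29286$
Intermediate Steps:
$b = 36$ ($b = 36 \cdot 1 = 36$)
$P = -2218$ ($P = 32 - 2250 = -2218$)
$a{\left(c,B \right)} = -58 + 10 c$
$\left(P + a{\left(b,7 \right)}\right) + f = \left(-2218 + \left(-58 + 10 \cdot 36\right)\right) + 31202 = \left(-2218 + \left(-58 + 360\right)\right) + 31202 = \left(-2218 + 302\right) + 31202 = -1916 + 31202 = 29286$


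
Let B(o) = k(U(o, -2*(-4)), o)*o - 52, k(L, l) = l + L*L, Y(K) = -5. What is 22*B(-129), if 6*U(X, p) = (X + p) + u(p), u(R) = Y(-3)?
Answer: -886600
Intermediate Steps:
u(R) = -5
U(X, p) = -5/6 + X/6 + p/6 (U(X, p) = ((X + p) - 5)/6 = (-5 + X + p)/6 = -5/6 + X/6 + p/6)
k(L, l) = l + L**2
B(o) = -52 + o*(o + (1/2 + o/6)**2) (B(o) = (o + (-5/6 + o/6 + (-2*(-4))/6)**2)*o - 52 = (o + (-5/6 + o/6 + (1/6)*8)**2)*o - 52 = (o + (-5/6 + o/6 + 4/3)**2)*o - 52 = (o + (1/2 + o/6)**2)*o - 52 = o*(o + (1/2 + o/6)**2) - 52 = -52 + o*(o + (1/2 + o/6)**2))
22*B(-129) = 22*(-52 + (1/36)*(-129)*((3 - 129)**2 + 36*(-129))) = 22*(-52 + (1/36)*(-129)*((-126)**2 - 4644)) = 22*(-52 + (1/36)*(-129)*(15876 - 4644)) = 22*(-52 + (1/36)*(-129)*11232) = 22*(-52 - 40248) = 22*(-40300) = -886600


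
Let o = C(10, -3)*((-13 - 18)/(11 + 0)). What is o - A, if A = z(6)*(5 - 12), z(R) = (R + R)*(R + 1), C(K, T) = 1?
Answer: 6437/11 ≈ 585.18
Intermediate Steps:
o = -31/11 (o = 1*((-13 - 18)/(11 + 0)) = 1*(-31/11) = -31/11 ≈ -2.8182)
z(R) = 2*R*(1 + R) (z(R) = (2*R)*(1 + R) = 2*R*(1 + R))
A = -588 (A = (2*6*(1 + 6))*(5 - 12) = (2*6*7)*(-7) = 84*(-7) = -588)
o - A = -31/11 - 1*(-588) = -31/11 + 588 = 6437/11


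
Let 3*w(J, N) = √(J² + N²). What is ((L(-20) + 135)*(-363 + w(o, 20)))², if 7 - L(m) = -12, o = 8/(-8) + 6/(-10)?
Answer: 703371238724/225 - 22957088*√629/5 ≈ 3.0109e+9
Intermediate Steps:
o = -8/5 (o = 8*(-⅛) + 6*(-⅒) = -1 - ⅗ = -8/5 ≈ -1.6000)
L(m) = 19 (L(m) = 7 - 1*(-12) = 7 + 12 = 19)
w(J, N) = √(J² + N²)/3
((L(-20) + 135)*(-363 + w(o, 20)))² = ((19 + 135)*(-363 + √((-8/5)² + 20²)/3))² = (154*(-363 + √(64/25 + 400)/3))² = (154*(-363 + √(10064/25)/3))² = (154*(-363 + (4*√629/5)/3))² = (154*(-363 + 4*√629/15))² = (-55902 + 616*√629/15)²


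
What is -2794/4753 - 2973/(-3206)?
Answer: 739015/2176874 ≈ 0.33948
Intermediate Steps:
-2794/4753 - 2973/(-3206) = -2794*1/4753 - 2973*(-1)/3206 = -2794/4753 - 1*(-2973/3206) = -2794/4753 + 2973/3206 = 739015/2176874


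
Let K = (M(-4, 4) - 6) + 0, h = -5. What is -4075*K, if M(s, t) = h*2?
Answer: 65200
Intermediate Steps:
M(s, t) = -10 (M(s, t) = -5*2 = -10)
K = -16 (K = (-10 - 6) + 0 = -16 + 0 = -16)
-4075*K = -4075*(-16) = 65200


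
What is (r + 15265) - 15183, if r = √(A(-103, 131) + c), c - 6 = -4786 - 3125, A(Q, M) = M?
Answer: 82 + 13*I*√46 ≈ 82.0 + 88.17*I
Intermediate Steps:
c = -7905 (c = 6 + (-4786 - 3125) = 6 - 7911 = -7905)
r = 13*I*√46 (r = √(131 - 7905) = √(-7774) = 13*I*√46 ≈ 88.17*I)
(r + 15265) - 15183 = (13*I*√46 + 15265) - 15183 = (15265 + 13*I*√46) - 15183 = 82 + 13*I*√46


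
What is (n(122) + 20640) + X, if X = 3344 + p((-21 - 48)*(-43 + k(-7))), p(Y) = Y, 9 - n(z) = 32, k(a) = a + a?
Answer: 27894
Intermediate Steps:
k(a) = 2*a
n(z) = -23 (n(z) = 9 - 1*32 = 9 - 32 = -23)
X = 7277 (X = 3344 + (-21 - 48)*(-43 + 2*(-7)) = 3344 - 69*(-43 - 14) = 3344 - 69*(-57) = 3344 + 3933 = 7277)
(n(122) + 20640) + X = (-23 + 20640) + 7277 = 20617 + 7277 = 27894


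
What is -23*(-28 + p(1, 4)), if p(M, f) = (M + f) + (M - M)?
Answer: 529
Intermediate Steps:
p(M, f) = M + f (p(M, f) = (M + f) + 0 = M + f)
-23*(-28 + p(1, 4)) = -23*(-28 + (1 + 4)) = -23*(-28 + 5) = -23*(-23) = 529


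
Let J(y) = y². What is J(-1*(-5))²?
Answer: 625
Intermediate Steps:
J(-1*(-5))² = ((-1*(-5))²)² = (5²)² = 25² = 625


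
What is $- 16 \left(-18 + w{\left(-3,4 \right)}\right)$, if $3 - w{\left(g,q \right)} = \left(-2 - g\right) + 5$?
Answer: $336$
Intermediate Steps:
$w{\left(g,q \right)} = g$ ($w{\left(g,q \right)} = 3 - \left(\left(-2 - g\right) + 5\right) = 3 - \left(3 - g\right) = 3 + \left(-3 + g\right) = g$)
$- 16 \left(-18 + w{\left(-3,4 \right)}\right) = - 16 \left(-18 - 3\right) = \left(-16\right) \left(-21\right) = 336$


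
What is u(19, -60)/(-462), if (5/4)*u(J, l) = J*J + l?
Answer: -86/165 ≈ -0.52121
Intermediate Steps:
u(J, l) = 4*l/5 + 4*J**2/5 (u(J, l) = 4*(J*J + l)/5 = 4*(J**2 + l)/5 = 4*(l + J**2)/5 = 4*l/5 + 4*J**2/5)
u(19, -60)/(-462) = ((4/5)*(-60) + (4/5)*19**2)/(-462) = (-48 + (4/5)*361)*(-1/462) = (-48 + 1444/5)*(-1/462) = (1204/5)*(-1/462) = -86/165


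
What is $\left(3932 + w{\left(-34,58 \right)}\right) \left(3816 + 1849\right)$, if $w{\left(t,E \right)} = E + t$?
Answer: $22410740$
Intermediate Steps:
$\left(3932 + w{\left(-34,58 \right)}\right) \left(3816 + 1849\right) = \left(3932 + \left(58 - 34\right)\right) \left(3816 + 1849\right) = \left(3932 + 24\right) 5665 = 3956 \cdot 5665 = 22410740$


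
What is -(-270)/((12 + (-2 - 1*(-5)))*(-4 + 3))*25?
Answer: -450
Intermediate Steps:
-(-270)/((12 + (-2 - 1*(-5)))*(-4 + 3))*25 = -(-270)/((12 + (-2 + 5))*(-1))*25 = -(-270)/((12 + 3)*(-1))*25 = -(-270)/(15*(-1))*25 = -(-270)/(-15)*25 = -(-270)*(-1)/15*25 = -30*3/5*25 = -18*25 = -450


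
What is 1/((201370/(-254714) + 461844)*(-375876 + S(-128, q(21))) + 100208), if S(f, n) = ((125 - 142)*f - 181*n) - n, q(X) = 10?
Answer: -127357/22087685208558704 ≈ -5.7660e-12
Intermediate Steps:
S(f, n) = -182*n - 17*f (S(f, n) = (-17*f - 181*n) - n = (-181*n - 17*f) - n = -182*n - 17*f)
1/((201370/(-254714) + 461844)*(-375876 + S(-128, q(21))) + 100208) = 1/((201370/(-254714) + 461844)*(-375876 + (-182*10 - 17*(-128))) + 100208) = 1/((201370*(-1/254714) + 461844)*(-375876 + (-1820 + 2176)) + 100208) = 1/((-100685/127357 + 461844)*(-375876 + 356) + 100208) = 1/((58818965623/127357)*(-375520) + 100208) = 1/(-22087697970748960/127357 + 100208) = 1/(-22087685208558704/127357) = -127357/22087685208558704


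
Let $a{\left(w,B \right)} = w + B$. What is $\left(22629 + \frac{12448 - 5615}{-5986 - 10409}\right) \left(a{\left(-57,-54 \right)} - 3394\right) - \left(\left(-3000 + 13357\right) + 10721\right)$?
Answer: $- \frac{260137045784}{3279} \approx -7.9334 \cdot 10^{7}$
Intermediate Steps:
$a{\left(w,B \right)} = B + w$
$\left(22629 + \frac{12448 - 5615}{-5986 - 10409}\right) \left(a{\left(-57,-54 \right)} - 3394\right) - \left(\left(-3000 + 13357\right) + 10721\right) = \left(22629 + \frac{12448 - 5615}{-5986 - 10409}\right) \left(\left(-54 - 57\right) - 3394\right) - \left(\left(-3000 + 13357\right) + 10721\right) = \left(22629 + \frac{6833}{-16395}\right) \left(-111 - 3394\right) - \left(10357 + 10721\right) = \left(22629 + 6833 \left(- \frac{1}{16395}\right)\right) \left(-3505\right) - 21078 = \left(22629 - \frac{6833}{16395}\right) \left(-3505\right) - 21078 = \frac{370995622}{16395} \left(-3505\right) - 21078 = - \frac{260067931022}{3279} - 21078 = - \frac{260137045784}{3279}$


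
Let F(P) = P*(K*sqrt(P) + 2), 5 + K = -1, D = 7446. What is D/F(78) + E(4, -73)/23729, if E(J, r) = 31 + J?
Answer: -28809779/432484754 - 3723*sqrt(78)/18226 ≈ -1.8707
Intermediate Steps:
K = -6 (K = -5 - 1 = -6)
F(P) = P*(2 - 6*sqrt(P)) (F(P) = P*(-6*sqrt(P) + 2) = P*(2 - 6*sqrt(P)))
D/F(78) + E(4, -73)/23729 = 7446/(-468*sqrt(78) + 2*78) + (31 + 4)/23729 = 7446/(-468*sqrt(78) + 156) + 35*(1/23729) = 7446/(-468*sqrt(78) + 156) + 35/23729 = 7446/(156 - 468*sqrt(78)) + 35/23729 = 35/23729 + 7446/(156 - 468*sqrt(78))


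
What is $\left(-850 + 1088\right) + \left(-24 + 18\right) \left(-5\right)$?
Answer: $268$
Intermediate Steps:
$\left(-850 + 1088\right) + \left(-24 + 18\right) \left(-5\right) = 238 - -30 = 238 + 30 = 268$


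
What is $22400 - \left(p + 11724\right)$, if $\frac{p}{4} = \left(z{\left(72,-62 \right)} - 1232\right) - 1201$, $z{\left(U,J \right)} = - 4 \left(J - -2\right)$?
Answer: $19448$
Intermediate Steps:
$z{\left(U,J \right)} = -8 - 4 J$ ($z{\left(U,J \right)} = - 4 \left(J + 2\right) = - 4 \left(2 + J\right) = -8 - 4 J$)
$p = -8772$ ($p = 4 \left(\left(\left(-8 - -248\right) - 1232\right) - 1201\right) = 4 \left(\left(\left(-8 + 248\right) - 1232\right) - 1201\right) = 4 \left(\left(240 - 1232\right) - 1201\right) = 4 \left(-992 - 1201\right) = 4 \left(-2193\right) = -8772$)
$22400 - \left(p + 11724\right) = 22400 - \left(-8772 + 11724\right) = 22400 - 2952 = 19448$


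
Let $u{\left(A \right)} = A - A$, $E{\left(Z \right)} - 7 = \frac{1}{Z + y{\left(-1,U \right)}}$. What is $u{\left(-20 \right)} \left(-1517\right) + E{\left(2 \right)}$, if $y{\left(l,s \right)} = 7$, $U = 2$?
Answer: $\frac{64}{9} \approx 7.1111$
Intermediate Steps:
$E{\left(Z \right)} = 7 + \frac{1}{7 + Z}$ ($E{\left(Z \right)} = 7 + \frac{1}{Z + 7} = 7 + \frac{1}{7 + Z}$)
$u{\left(A \right)} = 0$
$u{\left(-20 \right)} \left(-1517\right) + E{\left(2 \right)} = 0 \left(-1517\right) + \frac{50 + 7 \cdot 2}{7 + 2} = 0 + \frac{50 + 14}{9} = 0 + \frac{1}{9} \cdot 64 = 0 + \frac{64}{9} = \frac{64}{9}$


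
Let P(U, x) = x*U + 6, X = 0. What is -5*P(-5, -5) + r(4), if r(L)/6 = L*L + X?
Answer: -59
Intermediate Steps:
P(U, x) = 6 + U*x (P(U, x) = U*x + 6 = 6 + U*x)
r(L) = 6*L² (r(L) = 6*(L*L + 0) = 6*(L² + 0) = 6*L²)
-5*P(-5, -5) + r(4) = -5*(6 - 5*(-5)) + 6*4² = -5*(6 + 25) + 6*16 = -5*31 + 96 = -155 + 96 = -59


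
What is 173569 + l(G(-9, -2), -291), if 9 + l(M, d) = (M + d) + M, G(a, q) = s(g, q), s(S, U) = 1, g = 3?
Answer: 173271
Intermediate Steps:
G(a, q) = 1
l(M, d) = -9 + d + 2*M (l(M, d) = -9 + ((M + d) + M) = -9 + (d + 2*M) = -9 + d + 2*M)
173569 + l(G(-9, -2), -291) = 173569 + (-9 - 291 + 2*1) = 173569 + (-9 - 291 + 2) = 173569 - 298 = 173271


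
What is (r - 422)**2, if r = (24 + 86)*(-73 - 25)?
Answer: 125484804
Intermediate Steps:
r = -10780 (r = 110*(-98) = -10780)
(r - 422)**2 = (-10780 - 422)**2 = (-11202)**2 = 125484804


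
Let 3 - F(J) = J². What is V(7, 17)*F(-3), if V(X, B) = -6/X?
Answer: 36/7 ≈ 5.1429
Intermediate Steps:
F(J) = 3 - J²
V(7, 17)*F(-3) = (-6/7)*(3 - 1*(-3)²) = (-6*⅐)*(3 - 1*9) = -6*(3 - 9)/7 = -6/7*(-6) = 36/7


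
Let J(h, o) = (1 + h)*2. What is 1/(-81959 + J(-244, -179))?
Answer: -1/82445 ≈ -1.2129e-5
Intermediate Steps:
J(h, o) = 2 + 2*h
1/(-81959 + J(-244, -179)) = 1/(-81959 + (2 + 2*(-244))) = 1/(-81959 + (2 - 488)) = 1/(-81959 - 486) = 1/(-82445) = -1/82445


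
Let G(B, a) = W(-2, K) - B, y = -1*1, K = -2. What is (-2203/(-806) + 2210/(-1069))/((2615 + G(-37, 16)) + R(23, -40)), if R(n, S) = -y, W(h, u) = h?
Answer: 573747/2284138714 ≈ 0.00025119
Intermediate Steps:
y = -1
R(n, S) = 1 (R(n, S) = -1*(-1) = 1)
G(B, a) = -2 - B
(-2203/(-806) + 2210/(-1069))/((2615 + G(-37, 16)) + R(23, -40)) = (-2203/(-806) + 2210/(-1069))/((2615 + (-2 - 1*(-37))) + 1) = (-2203*(-1/806) + 2210*(-1/1069))/((2615 + (-2 + 37)) + 1) = (2203/806 - 2210/1069)/((2615 + 35) + 1) = 573747/(861614*(2650 + 1)) = (573747/861614)/2651 = (573747/861614)*(1/2651) = 573747/2284138714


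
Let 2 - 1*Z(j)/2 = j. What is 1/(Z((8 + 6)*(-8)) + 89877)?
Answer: 1/90105 ≈ 1.1098e-5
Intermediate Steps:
Z(j) = 4 - 2*j
1/(Z((8 + 6)*(-8)) + 89877) = 1/((4 - 2*(8 + 6)*(-8)) + 89877) = 1/((4 - 28*(-8)) + 89877) = 1/((4 - 2*(-112)) + 89877) = 1/((4 + 224) + 89877) = 1/(228 + 89877) = 1/90105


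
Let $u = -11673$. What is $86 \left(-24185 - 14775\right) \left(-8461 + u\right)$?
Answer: $67460175040$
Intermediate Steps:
$86 \left(-24185 - 14775\right) \left(-8461 + u\right) = 86 \left(-24185 - 14775\right) \left(-8461 - 11673\right) = 86 \left(\left(-38960\right) \left(-20134\right)\right) = 86 \cdot 784420640 = 67460175040$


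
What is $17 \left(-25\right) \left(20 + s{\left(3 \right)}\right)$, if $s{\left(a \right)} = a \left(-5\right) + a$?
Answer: $-3400$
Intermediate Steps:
$s{\left(a \right)} = - 4 a$ ($s{\left(a \right)} = - 5 a + a = - 4 a$)
$17 \left(-25\right) \left(20 + s{\left(3 \right)}\right) = 17 \left(-25\right) \left(20 - 12\right) = - 425 \left(20 - 12\right) = \left(-425\right) 8 = -3400$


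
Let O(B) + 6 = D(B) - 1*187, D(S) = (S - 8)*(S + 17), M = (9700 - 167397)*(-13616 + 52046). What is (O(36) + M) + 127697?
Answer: -6060166722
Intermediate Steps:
M = -6060295710 (M = -157697*38430 = -6060295710)
D(S) = (-8 + S)*(17 + S)
O(B) = -329 + B² + 9*B (O(B) = -6 + ((-136 + B² + 9*B) - 1*187) = -6 + ((-136 + B² + 9*B) - 187) = -6 + (-323 + B² + 9*B) = -329 + B² + 9*B)
(O(36) + M) + 127697 = ((-329 + 36² + 9*36) - 6060295710) + 127697 = ((-329 + 1296 + 324) - 6060295710) + 127697 = (1291 - 6060295710) + 127697 = -6060294419 + 127697 = -6060166722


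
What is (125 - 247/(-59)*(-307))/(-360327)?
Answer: 22818/7086431 ≈ 0.0032200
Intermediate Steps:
(125 - 247/(-59)*(-307))/(-360327) = (125 - 247*(-1/59)*(-307))*(-1/360327) = (125 + (247/59)*(-307))*(-1/360327) = (125 - 75829/59)*(-1/360327) = -68454/59*(-1/360327) = 22818/7086431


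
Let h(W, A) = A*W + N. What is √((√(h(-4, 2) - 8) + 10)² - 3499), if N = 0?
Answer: √(-3415 + 80*I) ≈ 0.6844 + 58.442*I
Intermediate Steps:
h(W, A) = A*W (h(W, A) = A*W + 0 = A*W)
√((√(h(-4, 2) - 8) + 10)² - 3499) = √((√(2*(-4) - 8) + 10)² - 3499) = √((√(-8 - 8) + 10)² - 3499) = √((√(-16) + 10)² - 3499) = √((4*I + 10)² - 3499) = √((10 + 4*I)² - 3499) = √(-3499 + (10 + 4*I)²)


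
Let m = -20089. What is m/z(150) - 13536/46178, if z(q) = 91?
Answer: -464450809/2101099 ≈ -221.05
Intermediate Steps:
m/z(150) - 13536/46178 = -20089/91 - 13536/46178 = -20089*1/91 - 13536*1/46178 = -20089/91 - 6768/23089 = -464450809/2101099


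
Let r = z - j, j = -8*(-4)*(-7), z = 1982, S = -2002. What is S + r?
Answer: 204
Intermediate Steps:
j = -224 (j = 32*(-7) = -224)
r = 2206 (r = 1982 - 1*(-224) = 1982 + 224 = 2206)
S + r = -2002 + 2206 = 204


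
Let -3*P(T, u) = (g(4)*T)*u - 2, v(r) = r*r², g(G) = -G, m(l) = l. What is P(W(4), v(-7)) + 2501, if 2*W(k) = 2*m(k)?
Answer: 2017/3 ≈ 672.33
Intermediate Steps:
v(r) = r³
W(k) = k (W(k) = (2*k)/2 = k)
P(T, u) = ⅔ + 4*T*u/3 (P(T, u) = -(((-1*4)*T)*u - 2)/3 = -((-4*T)*u - 2)/3 = -(-4*T*u - 2)/3 = -(-2 - 4*T*u)/3 = ⅔ + 4*T*u/3)
P(W(4), v(-7)) + 2501 = (⅔ + (4/3)*4*(-7)³) + 2501 = (⅔ + (4/3)*4*(-343)) + 2501 = (⅔ - 5488/3) + 2501 = -5486/3 + 2501 = 2017/3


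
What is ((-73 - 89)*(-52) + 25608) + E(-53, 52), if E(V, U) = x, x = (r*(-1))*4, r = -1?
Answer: 34036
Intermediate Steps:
x = 4 (x = -1*(-1)*4 = 1*4 = 4)
E(V, U) = 4
((-73 - 89)*(-52) + 25608) + E(-53, 52) = ((-73 - 89)*(-52) + 25608) + 4 = (-162*(-52) + 25608) + 4 = (8424 + 25608) + 4 = 34032 + 4 = 34036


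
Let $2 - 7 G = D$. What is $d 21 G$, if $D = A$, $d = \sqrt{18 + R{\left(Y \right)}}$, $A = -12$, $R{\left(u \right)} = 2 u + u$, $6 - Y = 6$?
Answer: $126 \sqrt{2} \approx 178.19$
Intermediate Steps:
$Y = 0$ ($Y = 6 - 6 = 0$)
$R{\left(u \right)} = 3 u$
$d = 3 \sqrt{2}$ ($d = \sqrt{18 + 3 \cdot 0} = \sqrt{18 + 0} = \sqrt{18} = 3 \sqrt{2} \approx 4.2426$)
$D = -12$
$G = 2$ ($G = \frac{2}{7} - - \frac{12}{7} = \frac{2}{7} + \frac{12}{7} = 2$)
$d 21 G = 3 \sqrt{2} \cdot 21 \cdot 2 = 63 \sqrt{2} \cdot 2 = 126 \sqrt{2}$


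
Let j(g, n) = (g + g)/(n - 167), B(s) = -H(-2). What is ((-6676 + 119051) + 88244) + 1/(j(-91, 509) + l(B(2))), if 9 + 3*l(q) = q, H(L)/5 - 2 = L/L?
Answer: 292702950/1459 ≈ 2.0062e+5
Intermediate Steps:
H(L) = 15 (H(L) = 10 + 5*(L/L) = 10 + 5*1 = 10 + 5 = 15)
B(s) = -15 (B(s) = -1*15 = -15)
l(q) = -3 + q/3
j(g, n) = 2*g/(-167 + n) (j(g, n) = (2*g)/(-167 + n) = 2*g/(-167 + n))
((-6676 + 119051) + 88244) + 1/(j(-91, 509) + l(B(2))) = ((-6676 + 119051) + 88244) + 1/(2*(-91)/(-167 + 509) + (-3 + (1/3)*(-15))) = (112375 + 88244) + 1/(2*(-91)/342 + (-3 - 5)) = 200619 + 1/(2*(-91)*(1/342) - 8) = 200619 + 1/(-91/171 - 8) = 200619 + 1/(-1459/171) = 200619 - 171/1459 = 292702950/1459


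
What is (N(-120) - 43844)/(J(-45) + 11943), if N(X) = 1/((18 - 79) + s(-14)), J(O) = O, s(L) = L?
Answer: -3288301/892350 ≈ -3.6850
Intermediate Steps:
N(X) = -1/75 (N(X) = 1/((18 - 79) - 14) = 1/(-61 - 14) = 1/(-75) = -1/75)
(N(-120) - 43844)/(J(-45) + 11943) = (-1/75 - 43844)/(-45 + 11943) = -3288301/75/11898 = -3288301/75*1/11898 = -3288301/892350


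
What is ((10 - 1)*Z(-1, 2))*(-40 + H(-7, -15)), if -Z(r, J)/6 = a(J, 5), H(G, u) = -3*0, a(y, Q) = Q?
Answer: 10800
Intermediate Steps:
H(G, u) = 0
Z(r, J) = -30 (Z(r, J) = -6*5 = -30)
((10 - 1)*Z(-1, 2))*(-40 + H(-7, -15)) = ((10 - 1)*(-30))*(-40 + 0) = (9*(-30))*(-40) = -270*(-40) = 10800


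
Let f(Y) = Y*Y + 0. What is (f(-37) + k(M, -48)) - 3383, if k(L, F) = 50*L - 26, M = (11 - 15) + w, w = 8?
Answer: -1840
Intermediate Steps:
f(Y) = Y² (f(Y) = Y² + 0 = Y²)
M = 4 (M = (11 - 15) + 8 = -4 + 8 = 4)
k(L, F) = -26 + 50*L
(f(-37) + k(M, -48)) - 3383 = ((-37)² + (-26 + 50*4)) - 3383 = (1369 + (-26 + 200)) - 3383 = (1369 + 174) - 3383 = 1543 - 3383 = -1840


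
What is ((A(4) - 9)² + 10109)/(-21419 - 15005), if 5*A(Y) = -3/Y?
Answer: -4077089/14569600 ≈ -0.27984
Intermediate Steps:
A(Y) = -3/(5*Y) (A(Y) = (-3/Y)/5 = -3/(5*Y))
((A(4) - 9)² + 10109)/(-21419 - 15005) = ((-⅗/4 - 9)² + 10109)/(-21419 - 15005) = ((-⅗*¼ - 9)² + 10109)/(-36424) = ((-3/20 - 9)² + 10109)*(-1/36424) = ((-183/20)² + 10109)*(-1/36424) = (33489/400 + 10109)*(-1/36424) = (4077089/400)*(-1/36424) = -4077089/14569600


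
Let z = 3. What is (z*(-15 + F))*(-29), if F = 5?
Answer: 870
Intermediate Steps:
(z*(-15 + F))*(-29) = (3*(-15 + 5))*(-29) = (3*(-10))*(-29) = -30*(-29) = 870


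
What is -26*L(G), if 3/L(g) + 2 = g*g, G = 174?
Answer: -39/15137 ≈ -0.0025765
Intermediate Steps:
L(g) = 3/(-2 + g**2) (L(g) = 3/(-2 + g*g) = 3/(-2 + g**2))
-26*L(G) = -78/(-2 + 174**2) = -78/(-2 + 30276) = -78/30274 = -26*3/30274 = -39/15137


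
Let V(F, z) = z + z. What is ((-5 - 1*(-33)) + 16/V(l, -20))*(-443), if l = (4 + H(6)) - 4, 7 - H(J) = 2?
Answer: -61134/5 ≈ -12227.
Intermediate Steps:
H(J) = 5 (H(J) = 7 - 1*2 = 7 - 2 = 5)
l = 5 (l = (4 + 5) - 4 = 9 - 4 = 5)
V(F, z) = 2*z
((-5 - 1*(-33)) + 16/V(l, -20))*(-443) = ((-5 - 1*(-33)) + 16/((2*(-20))))*(-443) = ((-5 + 33) + 16/(-40))*(-443) = (28 + 16*(-1/40))*(-443) = (28 - ⅖)*(-443) = (138/5)*(-443) = -61134/5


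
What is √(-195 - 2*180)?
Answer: I*√555 ≈ 23.558*I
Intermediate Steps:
√(-195 - 2*180) = √(-195 - 360) = √(-555) = I*√555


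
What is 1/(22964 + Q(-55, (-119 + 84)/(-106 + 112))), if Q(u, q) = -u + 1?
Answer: 1/23020 ≈ 4.3440e-5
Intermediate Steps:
Q(u, q) = 1 - u
1/(22964 + Q(-55, (-119 + 84)/(-106 + 112))) = 1/(22964 + (1 - 1*(-55))) = 1/(22964 + (1 + 55)) = 1/(22964 + 56) = 1/23020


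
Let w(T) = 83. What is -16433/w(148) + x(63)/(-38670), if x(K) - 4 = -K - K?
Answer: -317726992/1604805 ≈ -197.98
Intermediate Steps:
x(K) = 4 - 2*K (x(K) = 4 + (-K - K) = 4 - 2*K)
-16433/w(148) + x(63)/(-38670) = -16433/83 + (4 - 2*63)/(-38670) = -16433*1/83 + (4 - 126)*(-1/38670) = -16433/83 - 122*(-1/38670) = -16433/83 + 61/19335 = -317726992/1604805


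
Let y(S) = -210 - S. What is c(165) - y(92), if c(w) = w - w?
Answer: 302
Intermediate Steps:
c(w) = 0
c(165) - y(92) = 0 - (-210 - 1*92) = 0 - (-210 - 92) = 0 - 1*(-302) = 0 + 302 = 302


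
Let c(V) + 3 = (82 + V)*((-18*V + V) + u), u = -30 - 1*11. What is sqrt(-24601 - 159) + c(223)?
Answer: -1168763 + 2*I*sqrt(6190) ≈ -1.1688e+6 + 157.35*I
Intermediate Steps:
u = -41 (u = -30 - 11 = -41)
c(V) = -3 + (-41 - 17*V)*(82 + V) (c(V) = -3 + (82 + V)*((-18*V + V) - 41) = -3 + (82 + V)*(-17*V - 41) = -3 + (82 + V)*(-41 - 17*V) = -3 + (-41 - 17*V)*(82 + V))
sqrt(-24601 - 159) + c(223) = sqrt(-24601 - 159) + (-3365 - 1435*223 - 17*223**2) = sqrt(-24760) + (-3365 - 320005 - 17*49729) = 2*I*sqrt(6190) + (-3365 - 320005 - 845393) = 2*I*sqrt(6190) - 1168763 = -1168763 + 2*I*sqrt(6190)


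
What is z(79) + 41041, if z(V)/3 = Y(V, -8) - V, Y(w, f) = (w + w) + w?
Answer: 41515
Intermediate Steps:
Y(w, f) = 3*w (Y(w, f) = 2*w + w = 3*w)
z(V) = 6*V (z(V) = 3*(3*V - V) = 3*(2*V) = 6*V)
z(79) + 41041 = 6*79 + 41041 = 474 + 41041 = 41515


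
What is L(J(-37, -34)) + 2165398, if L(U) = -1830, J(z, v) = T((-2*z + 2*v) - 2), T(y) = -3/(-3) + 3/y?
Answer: 2163568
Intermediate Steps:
T(y) = 1 + 3/y (T(y) = -3*(-⅓) + 3/y = 1 + 3/y)
J(z, v) = (1 - 2*z + 2*v)/(-2 - 2*z + 2*v) (J(z, v) = (3 + ((-2*z + 2*v) - 2))/((-2*z + 2*v) - 2) = (3 + (-2 - 2*z + 2*v))/(-2 - 2*z + 2*v) = (1 - 2*z + 2*v)/(-2 - 2*z + 2*v))
L(J(-37, -34)) + 2165398 = -1830 + 2165398 = 2163568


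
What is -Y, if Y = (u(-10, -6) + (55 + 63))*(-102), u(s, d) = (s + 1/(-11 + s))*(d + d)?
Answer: 170340/7 ≈ 24334.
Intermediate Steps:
u(s, d) = 2*d*(s + 1/(-11 + s)) (u(s, d) = (s + 1/(-11 + s))*(2*d) = 2*d*(s + 1/(-11 + s)))
Y = -170340/7 (Y = (2*(-6)*(1 + (-10)² - 11*(-10))/(-11 - 10) + (55 + 63))*(-102) = (2*(-6)*(1 + 100 + 110)/(-21) + 118)*(-102) = (2*(-6)*(-1/21)*211 + 118)*(-102) = (844/7 + 118)*(-102) = (1670/7)*(-102) = -170340/7 ≈ -24334.)
-Y = -1*(-170340/7) = 170340/7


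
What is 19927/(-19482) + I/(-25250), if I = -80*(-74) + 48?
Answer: -309712663/245960250 ≈ -1.2592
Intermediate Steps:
I = 5968 (I = 5920 + 48 = 5968)
19927/(-19482) + I/(-25250) = 19927/(-19482) + 5968/(-25250) = 19927*(-1/19482) + 5968*(-1/25250) = -19927/19482 - 2984/12625 = -309712663/245960250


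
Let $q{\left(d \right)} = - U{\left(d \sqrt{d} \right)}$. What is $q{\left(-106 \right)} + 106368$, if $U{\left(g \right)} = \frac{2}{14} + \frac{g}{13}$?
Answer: $\frac{744575}{7} + \frac{106 i \sqrt{106}}{13} \approx 1.0637 \cdot 10^{5} + 83.949 i$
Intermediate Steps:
$U{\left(g \right)} = \frac{1}{7} + \frac{g}{13}$ ($U{\left(g \right)} = 2 \cdot \frac{1}{14} + g \frac{1}{13} = \frac{1}{7} + \frac{g}{13}$)
$q{\left(d \right)} = - \frac{1}{7} - \frac{d^{\frac{3}{2}}}{13}$ ($q{\left(d \right)} = - (\frac{1}{7} + \frac{d \sqrt{d}}{13}) = - (\frac{1}{7} + \frac{d^{\frac{3}{2}}}{13}) = - \frac{1}{7} - \frac{d^{\frac{3}{2}}}{13}$)
$q{\left(-106 \right)} + 106368 = \left(- \frac{1}{7} - \frac{\left(-106\right)^{\frac{3}{2}}}{13}\right) + 106368 = \left(- \frac{1}{7} - \frac{\left(-106\right) i \sqrt{106}}{13}\right) + 106368 = \left(- \frac{1}{7} + \frac{106 i \sqrt{106}}{13}\right) + 106368 = \frac{744575}{7} + \frac{106 i \sqrt{106}}{13}$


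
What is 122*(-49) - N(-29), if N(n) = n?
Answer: -5949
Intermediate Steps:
122*(-49) - N(-29) = 122*(-49) - 1*(-29) = -5978 + 29 = -5949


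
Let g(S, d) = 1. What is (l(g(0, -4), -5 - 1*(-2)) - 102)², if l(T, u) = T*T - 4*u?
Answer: 7921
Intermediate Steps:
l(T, u) = T² - 4*u
(l(g(0, -4), -5 - 1*(-2)) - 102)² = ((1² - 4*(-5 - 1*(-2))) - 102)² = ((1 - 4*(-5 + 2)) - 102)² = ((1 - 4*(-3)) - 102)² = ((1 + 12) - 102)² = (13 - 102)² = (-89)² = 7921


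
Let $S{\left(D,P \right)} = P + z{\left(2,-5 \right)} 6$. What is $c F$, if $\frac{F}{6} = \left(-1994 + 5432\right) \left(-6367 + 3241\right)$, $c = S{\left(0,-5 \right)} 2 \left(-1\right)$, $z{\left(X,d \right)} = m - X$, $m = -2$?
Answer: $-3740021424$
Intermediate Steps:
$z{\left(X,d \right)} = -2 - X$
$S{\left(D,P \right)} = -24 + P$ ($S{\left(D,P \right)} = P + \left(-2 - 2\right) 6 = P - 24 = -24 + P$)
$c = 58$ ($c = \left(-24 - 5\right) 2 \left(-1\right) = \left(-29\right) 2 \left(-1\right) = \left(-58\right) \left(-1\right) = 58$)
$F = -64483128$ ($F = 6 \left(-1994 + 5432\right) \left(-6367 + 3241\right) = 6 \cdot 3438 \left(-3126\right) = 6 \left(-10747188\right) = -64483128$)
$c F = 58 \left(-64483128\right) = -3740021424$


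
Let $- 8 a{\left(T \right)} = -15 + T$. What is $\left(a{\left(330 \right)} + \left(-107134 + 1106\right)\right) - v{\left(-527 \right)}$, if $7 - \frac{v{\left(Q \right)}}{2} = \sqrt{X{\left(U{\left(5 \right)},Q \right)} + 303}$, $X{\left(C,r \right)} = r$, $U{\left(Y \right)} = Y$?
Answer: $- \frac{848651}{8} + 8 i \sqrt{14} \approx -1.0608 \cdot 10^{5} + 29.933 i$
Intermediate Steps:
$a{\left(T \right)} = \frac{15}{8} - \frac{T}{8}$ ($a{\left(T \right)} = - \frac{-15 + T}{8} = \frac{15}{8} - \frac{T}{8}$)
$v{\left(Q \right)} = 14 - 2 \sqrt{303 + Q}$ ($v{\left(Q \right)} = 14 - 2 \sqrt{Q + 303} = 14 - 2 \sqrt{303 + Q}$)
$\left(a{\left(330 \right)} + \left(-107134 + 1106\right)\right) - v{\left(-527 \right)} = \left(\left(\frac{15}{8} - \frac{165}{4}\right) + \left(-107134 + 1106\right)\right) - \left(14 - 2 \sqrt{303 - 527}\right) = \left(\left(\frac{15}{8} - \frac{165}{4}\right) - 106028\right) - \left(14 - 2 \sqrt{-224}\right) = \left(- \frac{315}{8} - 106028\right) - \left(14 - 2 \cdot 4 i \sqrt{14}\right) = - \frac{848539}{8} - \left(14 - 8 i \sqrt{14}\right) = - \frac{848651}{8} + 8 i \sqrt{14}$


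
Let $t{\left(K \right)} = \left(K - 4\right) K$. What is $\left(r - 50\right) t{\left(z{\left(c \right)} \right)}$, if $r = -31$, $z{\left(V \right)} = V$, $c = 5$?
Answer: $-405$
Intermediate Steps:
$t{\left(K \right)} = K \left(-4 + K\right)$ ($t{\left(K \right)} = \left(-4 + K\right) K = K \left(-4 + K\right)$)
$\left(r - 50\right) t{\left(z{\left(c \right)} \right)} = \left(-31 - 50\right) 5 \left(-4 + 5\right) = - 81 \cdot 5 \cdot 1 = \left(-81\right) 5 = -405$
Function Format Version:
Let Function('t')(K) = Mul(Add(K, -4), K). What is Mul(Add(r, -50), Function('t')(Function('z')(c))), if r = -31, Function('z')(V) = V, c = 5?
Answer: -405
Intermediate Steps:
Function('t')(K) = Mul(K, Add(-4, K)) (Function('t')(K) = Mul(Add(-4, K), K) = Mul(K, Add(-4, K)))
Mul(Add(r, -50), Function('t')(Function('z')(c))) = Mul(Add(-31, -50), Mul(5, Add(-4, 5))) = Mul(-81, Mul(5, 1)) = Mul(-81, 5) = -405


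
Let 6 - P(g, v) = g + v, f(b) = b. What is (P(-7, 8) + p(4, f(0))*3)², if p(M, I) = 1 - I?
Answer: 64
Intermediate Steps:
P(g, v) = 6 - g - v (P(g, v) = 6 - (g + v) = 6 + (-g - v) = 6 - g - v)
(P(-7, 8) + p(4, f(0))*3)² = ((6 - 1*(-7) - 1*8) + (1 - 1*0)*3)² = ((6 + 7 - 8) + (1 + 0)*3)² = (5 + 1*3)² = (5 + 3)² = 8² = 64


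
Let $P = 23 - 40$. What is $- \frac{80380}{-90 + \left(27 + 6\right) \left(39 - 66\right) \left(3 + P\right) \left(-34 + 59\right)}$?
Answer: $- \frac{4019}{15588} \approx -0.25783$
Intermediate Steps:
$P = -17$ ($P = 23 - 40 = -17$)
$- \frac{80380}{-90 + \left(27 + 6\right) \left(39 - 66\right) \left(3 + P\right) \left(-34 + 59\right)} = - \frac{80380}{-90 + \left(27 + 6\right) \left(39 - 66\right) \left(3 - 17\right) \left(-34 + 59\right)} = - \frac{80380}{-90 + 33 \left(-27\right) \left(\left(-14\right) 25\right)} = - \frac{80380}{-90 - -311850} = - \frac{80380}{-90 + 311850} = - \frac{80380}{311760} = \left(-80380\right) \frac{1}{311760} = - \frac{4019}{15588}$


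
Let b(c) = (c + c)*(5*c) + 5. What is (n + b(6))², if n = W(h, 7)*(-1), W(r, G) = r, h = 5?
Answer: 129600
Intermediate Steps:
b(c) = 5 + 10*c² (b(c) = (2*c)*(5*c) + 5 = 10*c² + 5 = 5 + 10*c²)
n = -5 (n = 5*(-1) = -5)
(n + b(6))² = (-5 + (5 + 10*6²))² = (-5 + (5 + 10*36))² = (-5 + (5 + 360))² = (-5 + 365)² = 360² = 129600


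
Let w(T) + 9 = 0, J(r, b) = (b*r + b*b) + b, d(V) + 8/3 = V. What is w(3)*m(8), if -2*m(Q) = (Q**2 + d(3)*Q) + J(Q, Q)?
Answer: 912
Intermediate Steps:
d(V) = -8/3 + V
J(r, b) = b + b**2 + b*r (J(r, b) = (b*r + b**2) + b = (b**2 + b*r) + b = b + b**2 + b*r)
w(T) = -9 (w(T) = -9 + 0 = -9)
m(Q) = -Q**2/2 - Q/6 - Q*(1 + 2*Q)/2 (m(Q) = -((Q**2 + (-8/3 + 3)*Q) + Q*(1 + Q + Q))/2 = -((Q**2 + Q/3) + Q*(1 + 2*Q))/2 = -(Q**2 + Q/3 + Q*(1 + 2*Q))/2 = -Q**2/2 - Q/6 - Q*(1 + 2*Q)/2)
w(3)*m(8) = -3*8*(-4 - 9*8)/2 = -3*8*(-4 - 72)/2 = -3*8*(-76)/2 = -9*(-304/3) = 912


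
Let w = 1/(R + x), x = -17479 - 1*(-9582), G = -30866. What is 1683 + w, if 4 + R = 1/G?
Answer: 410436994495/243872267 ≈ 1683.0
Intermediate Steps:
R = -123465/30866 (R = -4 + 1/(-30866) = -4 - 1/30866 = -123465/30866 ≈ -4.0000)
x = -7897 (x = -17479 + 9582 = -7897)
w = -30866/243872267 (w = 1/(-123465/30866 - 7897) = 1/(-243872267/30866) = -30866/243872267 ≈ -0.00012657)
1683 + w = 1683 - 30866/243872267 = 410436994495/243872267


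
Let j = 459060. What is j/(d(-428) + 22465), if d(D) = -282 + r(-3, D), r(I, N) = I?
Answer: 22953/1109 ≈ 20.697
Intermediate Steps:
d(D) = -285 (d(D) = -282 - 3 = -285)
j/(d(-428) + 22465) = 459060/(-285 + 22465) = 459060/22180 = 459060*(1/22180) = 22953/1109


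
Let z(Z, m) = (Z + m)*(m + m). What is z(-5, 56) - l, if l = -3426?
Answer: 9138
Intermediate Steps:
z(Z, m) = 2*m*(Z + m) (z(Z, m) = (Z + m)*(2*m) = 2*m*(Z + m))
z(-5, 56) - l = 2*56*(-5 + 56) - 1*(-3426) = 2*56*51 + 3426 = 5712 + 3426 = 9138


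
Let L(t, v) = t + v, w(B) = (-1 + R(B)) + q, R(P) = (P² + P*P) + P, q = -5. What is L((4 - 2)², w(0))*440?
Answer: -880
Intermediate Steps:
R(P) = P + 2*P² (R(P) = (P² + P²) + P = 2*P² + P = P + 2*P²)
w(B) = -6 + B*(1 + 2*B) (w(B) = (-1 + B*(1 + 2*B)) - 5 = -6 + B*(1 + 2*B))
L((4 - 2)², w(0))*440 = ((4 - 2)² + (-6 + 0*(1 + 2*0)))*440 = (2² + (-6 + 0*(1 + 0)))*440 = (4 + (-6 + 0*1))*440 = (4 + (-6 + 0))*440 = (4 - 6)*440 = -2*440 = -880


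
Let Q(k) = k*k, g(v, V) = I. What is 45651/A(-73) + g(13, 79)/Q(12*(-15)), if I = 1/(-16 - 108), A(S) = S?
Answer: -183407457673/293284800 ≈ -625.36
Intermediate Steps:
I = -1/124 (I = 1/(-124) = -1/124 ≈ -0.0080645)
g(v, V) = -1/124
Q(k) = k²
45651/A(-73) + g(13, 79)/Q(12*(-15)) = 45651/(-73) - 1/(124*((12*(-15))²)) = 45651*(-1/73) - 1/(124*((-180)²)) = -45651/73 - 1/124/32400 = -45651/73 - 1/124*1/32400 = -45651/73 - 1/4017600 = -183407457673/293284800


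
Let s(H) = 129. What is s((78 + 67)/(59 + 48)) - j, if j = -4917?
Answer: 5046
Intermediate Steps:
s((78 + 67)/(59 + 48)) - j = 129 - 1*(-4917) = 129 + 4917 = 5046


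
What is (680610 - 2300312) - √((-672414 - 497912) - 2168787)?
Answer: -1619702 - I*√3339113 ≈ -1.6197e+6 - 1827.3*I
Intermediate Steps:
(680610 - 2300312) - √((-672414 - 497912) - 2168787) = -1619702 - √(-1170326 - 2168787) = -1619702 - √(-3339113) = -1619702 - I*√3339113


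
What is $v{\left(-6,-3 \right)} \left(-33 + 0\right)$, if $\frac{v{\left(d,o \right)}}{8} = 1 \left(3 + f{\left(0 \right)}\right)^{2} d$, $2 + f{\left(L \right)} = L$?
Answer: $1584$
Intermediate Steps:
$f{\left(L \right)} = -2 + L$
$v{\left(d,o \right)} = 8 d$ ($v{\left(d,o \right)} = 8 \cdot 1 \left(3 + \left(-2 + 0\right)\right)^{2} d = 8 \cdot 1 \left(3 - 2\right)^{2} d = 8 \cdot 1 \cdot 1^{2} d = 8 \cdot 1 \cdot 1 d = 8 \cdot 1 d = 8 d$)
$v{\left(-6,-3 \right)} \left(-33 + 0\right) = 8 \left(-6\right) \left(-33 + 0\right) = \left(-48\right) \left(-33\right) = 1584$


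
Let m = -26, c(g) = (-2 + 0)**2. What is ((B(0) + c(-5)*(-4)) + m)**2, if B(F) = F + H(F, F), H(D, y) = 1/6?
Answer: 63001/36 ≈ 1750.0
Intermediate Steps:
c(g) = 4 (c(g) = (-2)**2 = 4)
H(D, y) = 1/6
B(F) = 1/6 + F (B(F) = F + 1/6 = 1/6 + F)
((B(0) + c(-5)*(-4)) + m)**2 = (((1/6 + 0) + 4*(-4)) - 26)**2 = ((1/6 - 16) - 26)**2 = (-95/6 - 26)**2 = (-251/6)**2 = 63001/36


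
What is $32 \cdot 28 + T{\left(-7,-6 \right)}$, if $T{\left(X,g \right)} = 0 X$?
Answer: $896$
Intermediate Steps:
$T{\left(X,g \right)} = 0$
$32 \cdot 28 + T{\left(-7,-6 \right)} = 32 \cdot 28 + 0 = 896 + 0 = 896$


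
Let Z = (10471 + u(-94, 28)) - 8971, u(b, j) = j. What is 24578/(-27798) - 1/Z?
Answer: -18791491/21237672 ≈ -0.88482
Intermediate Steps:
Z = 1528 (Z = (10471 + 28) - 8971 = 10499 - 8971 = 1528)
24578/(-27798) - 1/Z = 24578/(-27798) - 1/1528 = 24578*(-1/27798) - 1*1/1528 = -12289/13899 - 1/1528 = -18791491/21237672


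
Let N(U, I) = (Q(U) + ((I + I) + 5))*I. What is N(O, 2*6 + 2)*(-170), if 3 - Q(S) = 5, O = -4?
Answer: -73780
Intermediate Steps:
Q(S) = -2 (Q(S) = 3 - 1*5 = 3 - 5 = -2)
N(U, I) = I*(3 + 2*I) (N(U, I) = (-2 + ((I + I) + 5))*I = (-2 + (2*I + 5))*I = (-2 + (5 + 2*I))*I = (3 + 2*I)*I = I*(3 + 2*I))
N(O, 2*6 + 2)*(-170) = ((2*6 + 2)*(3 + 2*(2*6 + 2)))*(-170) = ((12 + 2)*(3 + 2*(12 + 2)))*(-170) = (14*(3 + 2*14))*(-170) = (14*(3 + 28))*(-170) = (14*31)*(-170) = 434*(-170) = -73780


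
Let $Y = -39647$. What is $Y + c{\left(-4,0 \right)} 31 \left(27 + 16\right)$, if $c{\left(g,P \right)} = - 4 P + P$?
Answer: $-39647$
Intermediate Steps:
$c{\left(g,P \right)} = - 3 P$
$Y + c{\left(-4,0 \right)} 31 \left(27 + 16\right) = -39647 + \left(-3\right) 0 \cdot 31 \left(27 + 16\right) = -39647 + 0 \cdot 31 \cdot 43 = -39647 + 0 \cdot 43 = -39647 + 0 = -39647$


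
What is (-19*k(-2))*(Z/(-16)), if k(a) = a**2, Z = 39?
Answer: 741/4 ≈ 185.25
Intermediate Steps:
(-19*k(-2))*(Z/(-16)) = (-19*(-2)**2)*(39/(-16)) = (-19*4)*(39*(-1/16)) = -76*(-39/16) = 741/4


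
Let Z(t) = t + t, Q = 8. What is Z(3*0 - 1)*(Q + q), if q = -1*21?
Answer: 26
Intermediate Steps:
Z(t) = 2*t
q = -21
Z(3*0 - 1)*(Q + q) = (2*(3*0 - 1))*(8 - 21) = (2*(0 - 1))*(-13) = (2*(-1))*(-13) = -2*(-13) = 26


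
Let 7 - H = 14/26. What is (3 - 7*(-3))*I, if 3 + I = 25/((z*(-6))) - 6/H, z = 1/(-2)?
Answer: 740/7 ≈ 105.71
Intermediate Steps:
z = -1/2 (z = 1*(-1/2) = -1/2 ≈ -0.50000)
H = 84/13 (H = 7 - 14/26 = 7 - 1*7/13 = 7 - 7/13 = 84/13 ≈ 6.4615)
I = 185/42 (I = -3 + (25/((-1/2*(-6))) - 6/84/13) = -3 + (25/3 - 6*13/84) = -3 + (25*(1/3) - 13/14) = -3 + (25/3 - 13/14) = -3 + 311/42 = 185/42 ≈ 4.4048)
(3 - 7*(-3))*I = (3 - 7*(-3))*(185/42) = (3 + 21)*(185/42) = 24*(185/42) = 740/7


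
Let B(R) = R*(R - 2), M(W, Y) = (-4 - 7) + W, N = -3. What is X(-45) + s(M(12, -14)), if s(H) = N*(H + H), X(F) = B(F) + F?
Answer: 2064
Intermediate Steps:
M(W, Y) = -11 + W
B(R) = R*(-2 + R)
X(F) = F + F*(-2 + F) (X(F) = F*(-2 + F) + F = F + F*(-2 + F))
s(H) = -6*H (s(H) = -3*(H + H) = -6*H)
X(-45) + s(M(12, -14)) = -45*(-1 - 45) - 6*(-11 + 12) = -45*(-46) - 6*1 = 2070 - 6 = 2064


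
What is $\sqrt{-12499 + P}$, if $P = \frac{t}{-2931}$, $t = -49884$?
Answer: $\frac{i \sqrt{11914412415}}{977} \approx 111.72 i$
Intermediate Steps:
$P = \frac{16628}{977}$ ($P = - \frac{49884}{-2931} = \left(-49884\right) \left(- \frac{1}{2931}\right) = \frac{16628}{977} \approx 17.019$)
$\sqrt{-12499 + P} = \sqrt{-12499 + \frac{16628}{977}} = \sqrt{- \frac{12194895}{977}} = \frac{i \sqrt{11914412415}}{977}$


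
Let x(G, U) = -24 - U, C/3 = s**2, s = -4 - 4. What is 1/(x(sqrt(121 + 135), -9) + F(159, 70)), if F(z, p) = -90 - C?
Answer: -1/297 ≈ -0.0033670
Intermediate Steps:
s = -8
C = 192 (C = 3*(-8)**2 = 3*64 = 192)
F(z, p) = -282 (F(z, p) = -90 - 1*192 = -90 - 192 = -282)
1/(x(sqrt(121 + 135), -9) + F(159, 70)) = 1/((-24 - 1*(-9)) - 282) = 1/((-24 + 9) - 282) = 1/(-15 - 282) = 1/(-297) = -1/297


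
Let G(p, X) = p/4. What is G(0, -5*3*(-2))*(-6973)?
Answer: 0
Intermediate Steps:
G(p, X) = p/4 (G(p, X) = p*(1/4) = p/4)
G(0, -5*3*(-2))*(-6973) = ((1/4)*0)*(-6973) = 0*(-6973) = 0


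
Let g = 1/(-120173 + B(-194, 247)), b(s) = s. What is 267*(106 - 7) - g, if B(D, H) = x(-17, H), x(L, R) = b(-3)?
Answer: 3176612209/120176 ≈ 26433.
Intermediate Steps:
x(L, R) = -3
B(D, H) = -3
g = -1/120176 (g = 1/(-120173 - 3) = 1/(-120176) = -1/120176 ≈ -8.3211e-6)
267*(106 - 7) - g = 267*(106 - 7) - 1*(-1/120176) = 267*99 + 1/120176 = 26433 + 1/120176 = 3176612209/120176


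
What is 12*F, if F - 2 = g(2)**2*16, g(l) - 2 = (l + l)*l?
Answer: 19224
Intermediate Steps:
g(l) = 2 + 2*l**2 (g(l) = 2 + (l + l)*l = 2 + (2*l)*l = 2 + 2*l**2)
F = 1602 (F = 2 + (2 + 2*2**2)**2*16 = 2 + (2 + 2*4)**2*16 = 2 + (2 + 8)**2*16 = 2 + 10**2*16 = 2 + 100*16 = 2 + 1600 = 1602)
12*F = 12*1602 = 19224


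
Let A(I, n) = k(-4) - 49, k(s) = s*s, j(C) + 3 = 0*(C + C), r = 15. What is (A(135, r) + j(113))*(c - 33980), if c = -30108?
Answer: 2307168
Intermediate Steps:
j(C) = -3 (j(C) = -3 + 0*(C + C) = -3 + 0*(2*C) = -3 + 0 = -3)
k(s) = s²
A(I, n) = -33 (A(I, n) = (-4)² - 49 = 16 - 49 = -33)
(A(135, r) + j(113))*(c - 33980) = (-33 - 3)*(-30108 - 33980) = -36*(-64088) = 2307168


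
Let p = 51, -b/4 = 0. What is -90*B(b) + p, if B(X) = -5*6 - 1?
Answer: 2841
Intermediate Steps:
b = 0 (b = -4*0 = 0)
B(X) = -31 (B(X) = -30 - 1 = -31)
-90*B(b) + p = -90*(-31) + 51 = 2790 + 51 = 2841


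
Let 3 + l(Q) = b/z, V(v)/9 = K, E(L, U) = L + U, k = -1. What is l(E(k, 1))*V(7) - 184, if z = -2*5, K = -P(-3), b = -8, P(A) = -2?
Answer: -1118/5 ≈ -223.60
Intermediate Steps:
K = 2 (K = -1*(-2) = 2)
z = -10
V(v) = 18 (V(v) = 9*2 = 18)
l(Q) = -11/5 (l(Q) = -3 - 8/(-10) = -3 - 8*(-⅒) = -3 + ⅘ = -11/5)
l(E(k, 1))*V(7) - 184 = -11/5*18 - 184 = -198/5 - 184 = -1118/5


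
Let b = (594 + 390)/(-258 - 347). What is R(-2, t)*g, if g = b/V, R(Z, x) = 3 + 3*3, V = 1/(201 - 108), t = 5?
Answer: -1098144/605 ≈ -1815.1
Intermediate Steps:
V = 1/93 ≈ 0.010753
R(Z, x) = 12 (R(Z, x) = 3 + 9 = 12)
b = -984/605 (b = 984/(-605) = 984*(-1/605) = -984/605 ≈ -1.6264)
g = -91512/605 (g = -984/(605*1/93) = -984/605*93 = -91512/605 ≈ -151.26)
R(-2, t)*g = 12*(-91512/605) = -1098144/605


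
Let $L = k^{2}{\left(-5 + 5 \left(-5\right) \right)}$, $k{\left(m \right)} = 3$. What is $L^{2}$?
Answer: $81$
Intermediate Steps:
$L = 9$ ($L = 3^{2} = 9$)
$L^{2} = 9^{2} = 81$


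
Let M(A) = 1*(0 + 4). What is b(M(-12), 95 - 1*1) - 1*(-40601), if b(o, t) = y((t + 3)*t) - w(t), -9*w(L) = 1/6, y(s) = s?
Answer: 2684827/54 ≈ 49719.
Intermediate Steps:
w(L) = -1/54 (w(L) = -1/9/6 = -1/9*1/6 = -1/54)
M(A) = 4 (M(A) = 1*4 = 4)
b(o, t) = 1/54 + t*(3 + t) (b(o, t) = (t + 3)*t - 1*(-1/54) = (3 + t)*t + 1/54 = t*(3 + t) + 1/54 = 1/54 + t*(3 + t))
b(M(-12), 95 - 1*1) - 1*(-40601) = (1/54 + (95 - 1*1)*(3 + (95 - 1*1))) - 1*(-40601) = (1/54 + (95 - 1)*(3 + (95 - 1))) + 40601 = (1/54 + 94*(3 + 94)) + 40601 = (1/54 + 94*97) + 40601 = (1/54 + 9118) + 40601 = 492373/54 + 40601 = 2684827/54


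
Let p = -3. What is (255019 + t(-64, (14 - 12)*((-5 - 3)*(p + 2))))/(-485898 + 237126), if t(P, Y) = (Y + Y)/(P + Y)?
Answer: -765055/746316 ≈ -1.0251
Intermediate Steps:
t(P, Y) = 2*Y/(P + Y) (t(P, Y) = (2*Y)/(P + Y) = 2*Y/(P + Y))
(255019 + t(-64, (14 - 12)*((-5 - 3)*(p + 2))))/(-485898 + 237126) = (255019 + 2*((14 - 12)*((-5 - 3)*(-3 + 2)))/(-64 + (14 - 12)*((-5 - 3)*(-3 + 2))))/(-485898 + 237126) = (255019 + 2*(2*(-8*(-1)))/(-64 + 2*(-8*(-1))))/(-248772) = (255019 + 2*(2*8)/(-64 + 2*8))*(-1/248772) = (255019 + 2*16/(-64 + 16))*(-1/248772) = (255019 + 2*16/(-48))*(-1/248772) = (255019 + 2*16*(-1/48))*(-1/248772) = (255019 - ⅔)*(-1/248772) = (765055/3)*(-1/248772) = -765055/746316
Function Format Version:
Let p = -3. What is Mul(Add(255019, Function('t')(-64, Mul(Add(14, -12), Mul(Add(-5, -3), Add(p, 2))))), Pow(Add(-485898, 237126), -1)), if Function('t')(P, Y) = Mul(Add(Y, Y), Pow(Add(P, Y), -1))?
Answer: Rational(-765055, 746316) ≈ -1.0251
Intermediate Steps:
Function('t')(P, Y) = Mul(2, Y, Pow(Add(P, Y), -1)) (Function('t')(P, Y) = Mul(Mul(2, Y), Pow(Add(P, Y), -1)) = Mul(2, Y, Pow(Add(P, Y), -1)))
Mul(Add(255019, Function('t')(-64, Mul(Add(14, -12), Mul(Add(-5, -3), Add(p, 2))))), Pow(Add(-485898, 237126), -1)) = Mul(Add(255019, Mul(2, Mul(Add(14, -12), Mul(Add(-5, -3), Add(-3, 2))), Pow(Add(-64, Mul(Add(14, -12), Mul(Add(-5, -3), Add(-3, 2)))), -1))), Pow(Add(-485898, 237126), -1)) = Mul(Add(255019, Mul(2, Mul(2, Mul(-8, -1)), Pow(Add(-64, Mul(2, Mul(-8, -1))), -1))), Pow(-248772, -1)) = Mul(Add(255019, Mul(2, Mul(2, 8), Pow(Add(-64, Mul(2, 8)), -1))), Rational(-1, 248772)) = Mul(Add(255019, Mul(2, 16, Pow(Add(-64, 16), -1))), Rational(-1, 248772)) = Mul(Add(255019, Mul(2, 16, Pow(-48, -1))), Rational(-1, 248772)) = Mul(Add(255019, Mul(2, 16, Rational(-1, 48))), Rational(-1, 248772)) = Mul(Add(255019, Rational(-2, 3)), Rational(-1, 248772)) = Mul(Rational(765055, 3), Rational(-1, 248772)) = Rational(-765055, 746316)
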